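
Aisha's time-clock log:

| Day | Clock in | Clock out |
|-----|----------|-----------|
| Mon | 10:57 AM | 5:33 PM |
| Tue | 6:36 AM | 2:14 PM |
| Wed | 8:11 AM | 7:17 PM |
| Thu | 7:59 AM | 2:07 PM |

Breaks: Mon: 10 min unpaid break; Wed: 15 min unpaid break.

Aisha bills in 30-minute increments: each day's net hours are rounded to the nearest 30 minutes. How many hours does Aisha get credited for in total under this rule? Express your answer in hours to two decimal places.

31.00 hours

Mon: 10:57 AM–5:33 PM = 6 h 36 min − 10 min = 6 h 26 min → rounds to 6 h 30 min
Tue: 6:36 AM–2:14 PM = 7 h 38 min → rounds to 7 h 30 min
Wed: 8:11 AM–7:17 PM = 11 h 6 min − 15 min = 10 h 51 min → rounds to 11 h 0 min
Thu: 7:59 AM–2:07 PM = 6 h 8 min → rounds to 6 h 0 min
Total credited: 31 h 0 min.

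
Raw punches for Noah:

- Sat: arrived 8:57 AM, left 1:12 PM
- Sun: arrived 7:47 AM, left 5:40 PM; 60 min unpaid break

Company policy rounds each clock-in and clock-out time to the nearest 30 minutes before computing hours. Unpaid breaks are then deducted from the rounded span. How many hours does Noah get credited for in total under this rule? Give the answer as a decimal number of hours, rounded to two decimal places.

12.50 hours

Sat: in 8:57 AM→9:00 AM, out 1:12 PM→1:00 PM; 4 h 0 min
Sun: in 7:47 AM→8:00 AM, out 5:40 PM→5:30 PM; 9 h 30 min − 60 min = 8 h 30 min
Total credited: 12 h 30 min.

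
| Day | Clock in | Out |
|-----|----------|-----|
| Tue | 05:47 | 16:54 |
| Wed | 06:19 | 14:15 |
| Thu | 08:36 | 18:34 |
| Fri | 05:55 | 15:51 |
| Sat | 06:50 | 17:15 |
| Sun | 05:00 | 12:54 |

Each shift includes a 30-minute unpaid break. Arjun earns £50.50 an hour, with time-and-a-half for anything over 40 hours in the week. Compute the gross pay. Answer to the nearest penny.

£3100.70

Tue: 05:47–16:54 = 11 h 7 min; less 30 min break → 10 h 37 min
Wed: 06:19–14:15 = 7 h 56 min; less 30 min break → 7 h 26 min
Thu: 08:36–18:34 = 9 h 58 min; less 30 min break → 9 h 28 min
Fri: 05:55–15:51 = 9 h 56 min; less 30 min break → 9 h 26 min
Sat: 06:50–17:15 = 10 h 25 min; less 30 min break → 9 h 55 min
Sun: 05:00–12:54 = 7 h 54 min; less 30 min break → 7 h 24 min
Total worked: 54 h 16 min = 3256 min.
Regular 40 h 0 min = 2400 min at £50.50/h; overtime 14 h 16 min = 856 min at £75.75/h.
Pay = (2400 × £50.50 + 856 × £75.75) ÷ 60 = £3100.70.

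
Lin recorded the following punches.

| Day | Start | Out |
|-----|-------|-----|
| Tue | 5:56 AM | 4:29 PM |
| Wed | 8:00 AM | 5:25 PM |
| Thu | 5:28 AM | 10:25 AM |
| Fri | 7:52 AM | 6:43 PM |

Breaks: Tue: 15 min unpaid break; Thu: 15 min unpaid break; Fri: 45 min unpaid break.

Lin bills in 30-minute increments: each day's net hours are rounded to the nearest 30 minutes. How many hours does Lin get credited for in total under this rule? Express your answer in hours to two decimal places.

Tue: 5:56 AM–4:29 PM = 10 h 33 min − 15 min = 10 h 18 min → rounds to 10 h 30 min
Wed: 8:00 AM–5:25 PM = 9 h 25 min → rounds to 9 h 30 min
Thu: 5:28 AM–10:25 AM = 4 h 57 min − 15 min = 4 h 42 min → rounds to 4 h 30 min
Fri: 7:52 AM–6:43 PM = 10 h 51 min − 45 min = 10 h 6 min → rounds to 10 h 0 min
Total credited: 34 h 30 min.

34.50 hours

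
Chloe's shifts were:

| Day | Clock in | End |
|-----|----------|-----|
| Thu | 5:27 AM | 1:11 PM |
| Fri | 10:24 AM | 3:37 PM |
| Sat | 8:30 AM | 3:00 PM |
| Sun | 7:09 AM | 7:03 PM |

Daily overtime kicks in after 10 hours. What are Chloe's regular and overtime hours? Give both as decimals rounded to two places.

Regular 29.45 hours, overtime 1.90 hours

Thu: 5:27 AM–1:11 PM = 7 h 44 min
Fri: 10:24 AM–3:37 PM = 5 h 13 min
Sat: 8:30 AM–3:00 PM = 6 h 30 min
Sun: 7:09 AM–7:03 PM = 11 h 54 min
Thu reg 7 h 44 min / OT 0 h 0 min; Fri reg 5 h 13 min / OT 0 h 0 min; Sat reg 6 h 30 min / OT 0 h 0 min; Sun reg 10 h 0 min / OT 1 h 54 min.
Totals: regular 29 h 27 min, overtime 1 h 54 min.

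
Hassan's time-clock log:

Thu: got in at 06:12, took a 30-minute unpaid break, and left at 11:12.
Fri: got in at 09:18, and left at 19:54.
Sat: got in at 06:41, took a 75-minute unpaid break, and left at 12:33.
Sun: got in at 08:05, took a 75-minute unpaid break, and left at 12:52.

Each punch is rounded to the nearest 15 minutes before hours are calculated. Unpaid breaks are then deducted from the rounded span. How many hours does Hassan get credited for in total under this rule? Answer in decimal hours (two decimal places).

Thu: in 06:12→06:15, out 11:12→11:15; 5 h 0 min − 30 min = 4 h 30 min
Fri: in 09:18→09:15, out 19:54→20:00; 10 h 45 min
Sat: in 06:41→06:45, out 12:33→12:30; 5 h 45 min − 75 min = 4 h 30 min
Sun: in 08:05→08:00, out 12:52→12:45; 4 h 45 min − 75 min = 3 h 30 min
Total credited: 23 h 15 min.

23.25 hours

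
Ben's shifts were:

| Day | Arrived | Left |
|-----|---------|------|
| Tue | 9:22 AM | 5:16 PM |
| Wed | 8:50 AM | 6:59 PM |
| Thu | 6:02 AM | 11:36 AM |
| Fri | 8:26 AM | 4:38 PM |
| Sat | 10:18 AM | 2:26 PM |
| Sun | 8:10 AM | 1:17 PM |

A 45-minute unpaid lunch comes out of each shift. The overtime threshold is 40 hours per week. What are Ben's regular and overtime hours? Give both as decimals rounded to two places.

Tue: 9:22 AM–5:16 PM = 7 h 54 min; less 45 min break → 7 h 9 min
Wed: 8:50 AM–6:59 PM = 10 h 9 min; less 45 min break → 9 h 24 min
Thu: 6:02 AM–11:36 AM = 5 h 34 min; less 45 min break → 4 h 49 min
Fri: 8:26 AM–4:38 PM = 8 h 12 min; less 45 min break → 7 h 27 min
Sat: 10:18 AM–2:26 PM = 4 h 8 min; less 45 min break → 3 h 23 min
Sun: 8:10 AM–1:17 PM = 5 h 7 min; less 45 min break → 4 h 22 min
Total worked: 36 h 34 min = 36.57 h.
Threshold 40 h → overtime 0 h 0 min, regular 36 h 34 min.

Regular 36.57 hours, overtime 0.00 hours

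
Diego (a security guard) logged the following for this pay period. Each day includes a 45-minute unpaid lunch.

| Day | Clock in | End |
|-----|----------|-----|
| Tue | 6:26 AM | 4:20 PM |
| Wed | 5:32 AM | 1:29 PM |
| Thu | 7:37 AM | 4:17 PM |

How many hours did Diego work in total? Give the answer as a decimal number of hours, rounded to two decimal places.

24.27 hours

Tue: 6:26 AM–4:20 PM = 9 h 54 min; less 45 min break → 9 h 9 min
Wed: 5:32 AM–1:29 PM = 7 h 57 min; less 45 min break → 7 h 12 min
Thu: 7:37 AM–4:17 PM = 8 h 40 min; less 45 min break → 7 h 55 min
Total: 9 h 9 min + 7 h 12 min + 7 h 55 min = 24 h 16 min.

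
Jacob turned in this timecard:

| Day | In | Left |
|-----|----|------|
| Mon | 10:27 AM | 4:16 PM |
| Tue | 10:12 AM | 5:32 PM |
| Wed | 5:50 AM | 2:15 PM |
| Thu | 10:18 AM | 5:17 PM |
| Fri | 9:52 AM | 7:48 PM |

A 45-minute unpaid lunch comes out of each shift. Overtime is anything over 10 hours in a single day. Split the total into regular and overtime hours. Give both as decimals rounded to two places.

Regular 34.73 hours, overtime 0.00 hours

Mon: 10:27 AM–4:16 PM = 5 h 49 min; less 45 min break → 5 h 4 min
Tue: 10:12 AM–5:32 PM = 7 h 20 min; less 45 min break → 6 h 35 min
Wed: 5:50 AM–2:15 PM = 8 h 25 min; less 45 min break → 7 h 40 min
Thu: 10:18 AM–5:17 PM = 6 h 59 min; less 45 min break → 6 h 14 min
Fri: 9:52 AM–7:48 PM = 9 h 56 min; less 45 min break → 9 h 11 min
Mon reg 5 h 4 min / OT 0 h 0 min; Tue reg 6 h 35 min / OT 0 h 0 min; Wed reg 7 h 40 min / OT 0 h 0 min; Thu reg 6 h 14 min / OT 0 h 0 min; Fri reg 9 h 11 min / OT 0 h 0 min.
Totals: regular 34 h 44 min, overtime 0 h 0 min.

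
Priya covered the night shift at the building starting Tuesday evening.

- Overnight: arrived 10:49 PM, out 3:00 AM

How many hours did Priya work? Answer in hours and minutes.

Overnight: 10:49 PM → midnight = 1 h 11 min; midnight → 3:00 AM = 3 h 0 min; span 4 h 11 min

4 h 11 min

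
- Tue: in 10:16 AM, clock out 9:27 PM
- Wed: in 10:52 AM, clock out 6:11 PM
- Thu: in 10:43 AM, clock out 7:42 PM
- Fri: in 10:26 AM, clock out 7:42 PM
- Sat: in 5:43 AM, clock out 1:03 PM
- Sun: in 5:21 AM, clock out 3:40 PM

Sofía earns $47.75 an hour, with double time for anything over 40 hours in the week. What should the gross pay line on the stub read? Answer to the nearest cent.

Tue: 10:16 AM–9:27 PM = 11 h 11 min
Wed: 10:52 AM–6:11 PM = 7 h 19 min
Thu: 10:43 AM–7:42 PM = 8 h 59 min
Fri: 10:26 AM–7:42 PM = 9 h 16 min
Sat: 5:43 AM–1:03 PM = 7 h 20 min
Sun: 5:21 AM–3:40 PM = 10 h 19 min
Total worked: 54 h 24 min = 3264 min.
Regular 40 h 0 min = 2400 min at $47.75/h; overtime 14 h 24 min = 864 min at $95.50/h.
Pay = (2400 × $47.75 + 864 × $95.50) ÷ 60 = $3285.20.

$3285.20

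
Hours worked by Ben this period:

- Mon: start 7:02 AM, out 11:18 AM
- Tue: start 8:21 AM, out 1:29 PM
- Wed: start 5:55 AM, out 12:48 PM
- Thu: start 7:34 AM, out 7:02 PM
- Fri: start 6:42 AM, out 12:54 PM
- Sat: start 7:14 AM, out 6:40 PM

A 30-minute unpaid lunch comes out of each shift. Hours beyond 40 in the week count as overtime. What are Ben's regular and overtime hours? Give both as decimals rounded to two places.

Mon: 7:02 AM–11:18 AM = 4 h 16 min; less 30 min break → 3 h 46 min
Tue: 8:21 AM–1:29 PM = 5 h 8 min; less 30 min break → 4 h 38 min
Wed: 5:55 AM–12:48 PM = 6 h 53 min; less 30 min break → 6 h 23 min
Thu: 7:34 AM–7:02 PM = 11 h 28 min; less 30 min break → 10 h 58 min
Fri: 6:42 AM–12:54 PM = 6 h 12 min; less 30 min break → 5 h 42 min
Sat: 7:14 AM–6:40 PM = 11 h 26 min; less 30 min break → 10 h 56 min
Total worked: 42 h 23 min = 42.38 h.
Threshold 40 h → overtime 2 h 23 min, regular 40 h 0 min.

Regular 40.00 hours, overtime 2.38 hours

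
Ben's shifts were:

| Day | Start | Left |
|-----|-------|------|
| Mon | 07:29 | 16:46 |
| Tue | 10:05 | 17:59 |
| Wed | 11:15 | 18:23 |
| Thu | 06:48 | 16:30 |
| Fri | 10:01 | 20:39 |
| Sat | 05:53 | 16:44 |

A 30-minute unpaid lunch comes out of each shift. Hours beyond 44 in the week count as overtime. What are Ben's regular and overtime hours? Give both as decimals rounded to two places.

Mon: 07:29–16:46 = 9 h 17 min; less 30 min break → 8 h 47 min
Tue: 10:05–17:59 = 7 h 54 min; less 30 min break → 7 h 24 min
Wed: 11:15–18:23 = 7 h 8 min; less 30 min break → 6 h 38 min
Thu: 06:48–16:30 = 9 h 42 min; less 30 min break → 9 h 12 min
Fri: 10:01–20:39 = 10 h 38 min; less 30 min break → 10 h 8 min
Sat: 05:53–16:44 = 10 h 51 min; less 30 min break → 10 h 21 min
Total worked: 52 h 30 min = 52.50 h.
Threshold 44 h → overtime 8 h 30 min, regular 44 h 0 min.

Regular 44.00 hours, overtime 8.50 hours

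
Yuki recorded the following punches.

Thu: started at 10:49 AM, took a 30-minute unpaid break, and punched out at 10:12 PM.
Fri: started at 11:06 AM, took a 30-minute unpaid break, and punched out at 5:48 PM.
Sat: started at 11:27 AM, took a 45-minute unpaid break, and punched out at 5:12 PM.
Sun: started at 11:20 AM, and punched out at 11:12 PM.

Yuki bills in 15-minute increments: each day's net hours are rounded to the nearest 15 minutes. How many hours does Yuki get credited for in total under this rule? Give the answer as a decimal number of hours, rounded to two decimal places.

Thu: 10:49 AM–10:12 PM = 11 h 23 min − 30 min = 10 h 53 min → rounds to 11 h 0 min
Fri: 11:06 AM–5:48 PM = 6 h 42 min − 30 min = 6 h 12 min → rounds to 6 h 15 min
Sat: 11:27 AM–5:12 PM = 5 h 45 min − 45 min = 5 h 0 min → rounds to 5 h 0 min
Sun: 11:20 AM–11:12 PM = 11 h 52 min → rounds to 11 h 45 min
Total credited: 34 h 0 min.

34.00 hours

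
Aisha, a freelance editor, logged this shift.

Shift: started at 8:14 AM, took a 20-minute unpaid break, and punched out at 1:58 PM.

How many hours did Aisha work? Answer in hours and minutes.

Shift: 8:14 AM–1:58 PM = 5 h 44 min; less 20 min break → 5 h 24 min

5 h 24 min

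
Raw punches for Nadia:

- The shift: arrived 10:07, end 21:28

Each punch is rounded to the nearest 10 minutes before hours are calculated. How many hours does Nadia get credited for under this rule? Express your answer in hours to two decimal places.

11.33 hours

The shift: in 10:07→10:10, out 21:28→21:30; 11 h 20 min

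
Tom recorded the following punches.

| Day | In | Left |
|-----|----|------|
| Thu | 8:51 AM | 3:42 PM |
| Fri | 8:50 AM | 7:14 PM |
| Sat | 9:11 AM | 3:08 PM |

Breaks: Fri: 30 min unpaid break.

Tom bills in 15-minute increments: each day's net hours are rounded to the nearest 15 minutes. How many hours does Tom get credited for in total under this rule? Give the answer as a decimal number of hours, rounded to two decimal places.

Thu: 8:51 AM–3:42 PM = 6 h 51 min → rounds to 6 h 45 min
Fri: 8:50 AM–7:14 PM = 10 h 24 min − 30 min = 9 h 54 min → rounds to 10 h 0 min
Sat: 9:11 AM–3:08 PM = 5 h 57 min → rounds to 6 h 0 min
Total credited: 22 h 45 min.

22.75 hours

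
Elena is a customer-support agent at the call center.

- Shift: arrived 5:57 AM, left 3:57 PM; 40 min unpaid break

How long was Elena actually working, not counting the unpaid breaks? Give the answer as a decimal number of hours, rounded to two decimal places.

Shift: 5:57 AM–3:57 PM = 10 h 0 min; less 40 min break → 9 h 20 min

9.33 hours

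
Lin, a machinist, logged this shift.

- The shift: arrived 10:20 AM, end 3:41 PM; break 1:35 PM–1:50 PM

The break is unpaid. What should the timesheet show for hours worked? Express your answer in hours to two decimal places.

The shift: 10:20 AM–3:41 PM = 5 h 21 min; less 15 min break → 5 h 6 min

5.10 hours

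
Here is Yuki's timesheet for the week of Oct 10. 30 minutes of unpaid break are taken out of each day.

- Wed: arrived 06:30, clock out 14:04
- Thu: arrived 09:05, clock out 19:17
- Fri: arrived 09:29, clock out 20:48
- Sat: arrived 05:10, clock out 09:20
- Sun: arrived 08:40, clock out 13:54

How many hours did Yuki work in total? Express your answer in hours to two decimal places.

Wed: 06:30–14:04 = 7 h 34 min; less 30 min break → 7 h 4 min
Thu: 09:05–19:17 = 10 h 12 min; less 30 min break → 9 h 42 min
Fri: 09:29–20:48 = 11 h 19 min; less 30 min break → 10 h 49 min
Sat: 05:10–09:20 = 4 h 10 min; less 30 min break → 3 h 40 min
Sun: 08:40–13:54 = 5 h 14 min; less 30 min break → 4 h 44 min
Total: 7 h 4 min + 9 h 42 min + 10 h 49 min + 3 h 40 min + 4 h 44 min = 35 h 59 min.

35.98 hours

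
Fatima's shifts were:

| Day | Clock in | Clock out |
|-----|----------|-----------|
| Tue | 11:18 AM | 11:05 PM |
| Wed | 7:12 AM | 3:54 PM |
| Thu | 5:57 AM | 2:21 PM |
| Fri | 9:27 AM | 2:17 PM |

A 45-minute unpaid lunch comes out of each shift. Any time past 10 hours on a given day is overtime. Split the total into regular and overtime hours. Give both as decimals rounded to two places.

Tue: 11:18 AM–11:05 PM = 11 h 47 min; less 45 min break → 11 h 2 min
Wed: 7:12 AM–3:54 PM = 8 h 42 min; less 45 min break → 7 h 57 min
Thu: 5:57 AM–2:21 PM = 8 h 24 min; less 45 min break → 7 h 39 min
Fri: 9:27 AM–2:17 PM = 4 h 50 min; less 45 min break → 4 h 5 min
Tue reg 10 h 0 min / OT 1 h 2 min; Wed reg 7 h 57 min / OT 0 h 0 min; Thu reg 7 h 39 min / OT 0 h 0 min; Fri reg 4 h 5 min / OT 0 h 0 min.
Totals: regular 29 h 41 min, overtime 1 h 2 min.

Regular 29.68 hours, overtime 1.03 hours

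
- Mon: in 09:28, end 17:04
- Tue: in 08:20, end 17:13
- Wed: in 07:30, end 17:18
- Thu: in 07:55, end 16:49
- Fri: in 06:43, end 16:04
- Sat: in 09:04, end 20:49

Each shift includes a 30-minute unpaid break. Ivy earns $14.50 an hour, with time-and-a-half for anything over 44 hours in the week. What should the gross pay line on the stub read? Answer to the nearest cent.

$839.91

Mon: 09:28–17:04 = 7 h 36 min; less 30 min break → 7 h 6 min
Tue: 08:20–17:13 = 8 h 53 min; less 30 min break → 8 h 23 min
Wed: 07:30–17:18 = 9 h 48 min; less 30 min break → 9 h 18 min
Thu: 07:55–16:49 = 8 h 54 min; less 30 min break → 8 h 24 min
Fri: 06:43–16:04 = 9 h 21 min; less 30 min break → 8 h 51 min
Sat: 09:04–20:49 = 11 h 45 min; less 30 min break → 11 h 15 min
Total worked: 53 h 17 min = 3197 min.
Regular 44 h 0 min = 2640 min at $14.50/h; overtime 9 h 17 min = 557 min at $21.75/h.
Pay = (2640 × $14.50 + 557 × $21.75) ÷ 60 = $839.91.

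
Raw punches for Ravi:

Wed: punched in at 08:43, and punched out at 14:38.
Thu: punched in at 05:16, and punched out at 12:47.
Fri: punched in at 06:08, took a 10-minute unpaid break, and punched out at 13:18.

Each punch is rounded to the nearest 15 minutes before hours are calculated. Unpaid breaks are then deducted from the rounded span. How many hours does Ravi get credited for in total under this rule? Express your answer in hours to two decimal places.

20.33 hours

Wed: in 08:43→08:45, out 14:38→14:45; 6 h 0 min
Thu: in 05:16→05:15, out 12:47→12:45; 7 h 30 min
Fri: in 06:08→06:15, out 13:18→13:15; 7 h 0 min − 10 min = 6 h 50 min
Total credited: 20 h 20 min.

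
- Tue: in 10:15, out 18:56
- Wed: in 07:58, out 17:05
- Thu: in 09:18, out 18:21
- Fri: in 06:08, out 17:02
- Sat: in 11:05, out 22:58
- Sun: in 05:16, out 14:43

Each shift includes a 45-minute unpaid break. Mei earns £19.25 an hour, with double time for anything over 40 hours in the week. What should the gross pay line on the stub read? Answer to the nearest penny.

Tue: 10:15–18:56 = 8 h 41 min; less 45 min break → 7 h 56 min
Wed: 07:58–17:05 = 9 h 7 min; less 45 min break → 8 h 22 min
Thu: 09:18–18:21 = 9 h 3 min; less 45 min break → 8 h 18 min
Fri: 06:08–17:02 = 10 h 54 min; less 45 min break → 10 h 9 min
Sat: 11:05–22:58 = 11 h 53 min; less 45 min break → 11 h 8 min
Sun: 05:16–14:43 = 9 h 27 min; less 45 min break → 8 h 42 min
Total worked: 54 h 35 min = 3275 min.
Regular 40 h 0 min = 2400 min at £19.25/h; overtime 14 h 35 min = 875 min at £38.50/h.
Pay = (2400 × £19.25 + 875 × £38.50) ÷ 60 = £1331.46.

£1331.46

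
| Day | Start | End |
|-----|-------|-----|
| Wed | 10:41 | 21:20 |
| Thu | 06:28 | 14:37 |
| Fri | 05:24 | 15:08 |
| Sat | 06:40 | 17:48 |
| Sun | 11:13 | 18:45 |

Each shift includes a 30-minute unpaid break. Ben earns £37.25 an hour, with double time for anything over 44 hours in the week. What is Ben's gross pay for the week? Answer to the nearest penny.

£1691.15

Wed: 10:41–21:20 = 10 h 39 min; less 30 min break → 10 h 9 min
Thu: 06:28–14:37 = 8 h 9 min; less 30 min break → 7 h 39 min
Fri: 05:24–15:08 = 9 h 44 min; less 30 min break → 9 h 14 min
Sat: 06:40–17:48 = 11 h 8 min; less 30 min break → 10 h 38 min
Sun: 11:13–18:45 = 7 h 32 min; less 30 min break → 7 h 2 min
Total worked: 44 h 42 min = 2682 min.
Regular 44 h 0 min = 2640 min at £37.25/h; overtime 0 h 42 min = 42 min at £74.50/h.
Pay = (2640 × £37.25 + 42 × £74.50) ÷ 60 = £1691.15.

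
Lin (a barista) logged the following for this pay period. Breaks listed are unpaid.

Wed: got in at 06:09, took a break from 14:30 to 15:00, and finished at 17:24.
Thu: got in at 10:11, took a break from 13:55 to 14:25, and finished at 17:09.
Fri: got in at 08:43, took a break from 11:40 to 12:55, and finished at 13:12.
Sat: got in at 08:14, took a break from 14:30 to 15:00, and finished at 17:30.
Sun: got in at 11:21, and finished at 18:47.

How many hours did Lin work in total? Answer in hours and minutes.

Wed: 06:09–17:24 = 11 h 15 min; less 30 min break → 10 h 45 min
Thu: 10:11–17:09 = 6 h 58 min; less 30 min break → 6 h 28 min
Fri: 08:43–13:12 = 4 h 29 min; less 75 min break → 3 h 14 min
Sat: 08:14–17:30 = 9 h 16 min; less 30 min break → 8 h 46 min
Sun: 11:21–18:47 = 7 h 26 min
Total: 10 h 45 min + 6 h 28 min + 3 h 14 min + 8 h 46 min + 7 h 26 min = 36 h 39 min.

36 h 39 min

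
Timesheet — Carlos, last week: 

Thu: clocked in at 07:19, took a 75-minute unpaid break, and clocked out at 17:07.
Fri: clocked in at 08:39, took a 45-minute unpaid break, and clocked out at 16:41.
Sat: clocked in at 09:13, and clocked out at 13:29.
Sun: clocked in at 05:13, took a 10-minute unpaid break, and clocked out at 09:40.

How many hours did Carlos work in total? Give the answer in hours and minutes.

24 h 23 min

Thu: 07:19–17:07 = 9 h 48 min; less 75 min break → 8 h 33 min
Fri: 08:39–16:41 = 8 h 2 min; less 45 min break → 7 h 17 min
Sat: 09:13–13:29 = 4 h 16 min
Sun: 05:13–09:40 = 4 h 27 min; less 10 min break → 4 h 17 min
Total: 8 h 33 min + 7 h 17 min + 4 h 16 min + 4 h 17 min = 24 h 23 min.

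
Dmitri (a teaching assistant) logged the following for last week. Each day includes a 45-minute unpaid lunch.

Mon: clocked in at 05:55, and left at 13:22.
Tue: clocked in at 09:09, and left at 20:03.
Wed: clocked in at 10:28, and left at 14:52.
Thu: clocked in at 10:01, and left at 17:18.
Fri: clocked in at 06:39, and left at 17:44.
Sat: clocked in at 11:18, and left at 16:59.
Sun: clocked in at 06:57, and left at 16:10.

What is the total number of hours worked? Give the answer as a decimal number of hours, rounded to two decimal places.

Mon: 05:55–13:22 = 7 h 27 min; less 45 min break → 6 h 42 min
Tue: 09:09–20:03 = 10 h 54 min; less 45 min break → 10 h 9 min
Wed: 10:28–14:52 = 4 h 24 min; less 45 min break → 3 h 39 min
Thu: 10:01–17:18 = 7 h 17 min; less 45 min break → 6 h 32 min
Fri: 06:39–17:44 = 11 h 5 min; less 45 min break → 10 h 20 min
Sat: 11:18–16:59 = 5 h 41 min; less 45 min break → 4 h 56 min
Sun: 06:57–16:10 = 9 h 13 min; less 45 min break → 8 h 28 min
Total: 6 h 42 min + 10 h 9 min + 3 h 39 min + 6 h 32 min + 10 h 20 min + 4 h 56 min + 8 h 28 min = 50 h 46 min.

50.77 hours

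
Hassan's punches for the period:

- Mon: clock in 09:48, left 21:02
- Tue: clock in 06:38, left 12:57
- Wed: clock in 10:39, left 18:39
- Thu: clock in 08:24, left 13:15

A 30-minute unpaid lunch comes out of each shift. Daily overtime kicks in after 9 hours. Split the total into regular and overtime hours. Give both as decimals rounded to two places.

Regular 26.67 hours, overtime 1.73 hours

Mon: 09:48–21:02 = 11 h 14 min; less 30 min break → 10 h 44 min
Tue: 06:38–12:57 = 6 h 19 min; less 30 min break → 5 h 49 min
Wed: 10:39–18:39 = 8 h 0 min; less 30 min break → 7 h 30 min
Thu: 08:24–13:15 = 4 h 51 min; less 30 min break → 4 h 21 min
Mon reg 9 h 0 min / OT 1 h 44 min; Tue reg 5 h 49 min / OT 0 h 0 min; Wed reg 7 h 30 min / OT 0 h 0 min; Thu reg 4 h 21 min / OT 0 h 0 min.
Totals: regular 26 h 40 min, overtime 1 h 44 min.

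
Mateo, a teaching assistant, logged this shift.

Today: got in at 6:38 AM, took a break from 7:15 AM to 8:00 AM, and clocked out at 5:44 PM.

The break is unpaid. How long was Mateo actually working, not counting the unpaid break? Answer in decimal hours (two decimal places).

10.35 hours

Today: 6:38 AM–5:44 PM = 11 h 6 min; less 45 min break → 10 h 21 min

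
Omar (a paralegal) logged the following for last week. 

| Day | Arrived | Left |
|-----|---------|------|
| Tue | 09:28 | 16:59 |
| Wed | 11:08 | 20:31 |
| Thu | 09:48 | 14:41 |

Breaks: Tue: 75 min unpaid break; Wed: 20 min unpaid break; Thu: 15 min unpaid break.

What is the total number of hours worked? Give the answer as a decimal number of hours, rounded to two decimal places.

19.95 hours

Tue: 09:28–16:59 = 7 h 31 min; less 75 min break → 6 h 16 min
Wed: 11:08–20:31 = 9 h 23 min; less 20 min break → 9 h 3 min
Thu: 09:48–14:41 = 4 h 53 min; less 15 min break → 4 h 38 min
Total: 6 h 16 min + 9 h 3 min + 4 h 38 min = 19 h 57 min.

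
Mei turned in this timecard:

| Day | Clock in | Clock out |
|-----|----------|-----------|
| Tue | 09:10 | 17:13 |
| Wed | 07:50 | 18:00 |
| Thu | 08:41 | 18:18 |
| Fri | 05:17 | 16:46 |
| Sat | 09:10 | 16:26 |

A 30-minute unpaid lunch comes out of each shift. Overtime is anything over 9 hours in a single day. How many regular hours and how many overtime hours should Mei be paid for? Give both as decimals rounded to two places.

Regular 41.32 hours, overtime 2.77 hours

Tue: 09:10–17:13 = 8 h 3 min; less 30 min break → 7 h 33 min
Wed: 07:50–18:00 = 10 h 10 min; less 30 min break → 9 h 40 min
Thu: 08:41–18:18 = 9 h 37 min; less 30 min break → 9 h 7 min
Fri: 05:17–16:46 = 11 h 29 min; less 30 min break → 10 h 59 min
Sat: 09:10–16:26 = 7 h 16 min; less 30 min break → 6 h 46 min
Tue reg 7 h 33 min / OT 0 h 0 min; Wed reg 9 h 0 min / OT 0 h 40 min; Thu reg 9 h 0 min / OT 0 h 7 min; Fri reg 9 h 0 min / OT 1 h 59 min; Sat reg 6 h 46 min / OT 0 h 0 min.
Totals: regular 41 h 19 min, overtime 2 h 46 min.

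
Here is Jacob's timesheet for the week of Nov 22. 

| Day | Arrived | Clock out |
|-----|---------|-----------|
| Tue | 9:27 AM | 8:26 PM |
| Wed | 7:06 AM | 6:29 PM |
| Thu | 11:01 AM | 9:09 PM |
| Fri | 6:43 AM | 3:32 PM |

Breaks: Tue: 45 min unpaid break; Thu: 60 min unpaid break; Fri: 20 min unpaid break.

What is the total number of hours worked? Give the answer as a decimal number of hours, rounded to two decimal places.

39.23 hours

Tue: 9:27 AM–8:26 PM = 10 h 59 min; less 45 min break → 10 h 14 min
Wed: 7:06 AM–6:29 PM = 11 h 23 min
Thu: 11:01 AM–9:09 PM = 10 h 8 min; less 60 min break → 9 h 8 min
Fri: 6:43 AM–3:32 PM = 8 h 49 min; less 20 min break → 8 h 29 min
Total: 10 h 14 min + 11 h 23 min + 9 h 8 min + 8 h 29 min = 39 h 14 min.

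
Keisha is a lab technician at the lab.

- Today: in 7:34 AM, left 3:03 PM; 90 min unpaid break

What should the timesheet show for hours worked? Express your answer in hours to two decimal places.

5.98 hours

Today: 7:34 AM–3:03 PM = 7 h 29 min; less 90 min break → 5 h 59 min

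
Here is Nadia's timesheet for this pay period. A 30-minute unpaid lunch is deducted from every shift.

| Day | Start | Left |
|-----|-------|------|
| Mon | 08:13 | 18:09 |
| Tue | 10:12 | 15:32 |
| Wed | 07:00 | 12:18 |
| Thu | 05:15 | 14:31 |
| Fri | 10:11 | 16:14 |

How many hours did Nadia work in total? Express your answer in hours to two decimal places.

33.38 hours

Mon: 08:13–18:09 = 9 h 56 min; less 30 min break → 9 h 26 min
Tue: 10:12–15:32 = 5 h 20 min; less 30 min break → 4 h 50 min
Wed: 07:00–12:18 = 5 h 18 min; less 30 min break → 4 h 48 min
Thu: 05:15–14:31 = 9 h 16 min; less 30 min break → 8 h 46 min
Fri: 10:11–16:14 = 6 h 3 min; less 30 min break → 5 h 33 min
Total: 9 h 26 min + 4 h 50 min + 4 h 48 min + 8 h 46 min + 5 h 33 min = 33 h 23 min.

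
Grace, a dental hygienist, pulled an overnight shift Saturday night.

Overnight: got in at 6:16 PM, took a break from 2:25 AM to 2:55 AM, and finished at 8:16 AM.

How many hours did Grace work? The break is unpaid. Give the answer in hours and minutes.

Overnight: 6:16 PM → midnight = 5 h 44 min; midnight → 8:16 AM = 8 h 16 min; span 14 h 0 min; less 30 min break → 13 h 30 min

13 h 30 min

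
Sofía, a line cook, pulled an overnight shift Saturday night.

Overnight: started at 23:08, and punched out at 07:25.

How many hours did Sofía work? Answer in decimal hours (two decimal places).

8.28 hours

Overnight: 23:08 → midnight = 0 h 52 min; midnight → 07:25 = 7 h 25 min; span 8 h 17 min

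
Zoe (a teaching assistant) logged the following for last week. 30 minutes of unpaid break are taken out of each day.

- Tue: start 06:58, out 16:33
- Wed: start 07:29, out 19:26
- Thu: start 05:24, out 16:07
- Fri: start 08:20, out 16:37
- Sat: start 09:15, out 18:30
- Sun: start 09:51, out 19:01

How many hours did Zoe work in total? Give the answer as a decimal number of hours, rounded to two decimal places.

55.95 hours

Tue: 06:58–16:33 = 9 h 35 min; less 30 min break → 9 h 5 min
Wed: 07:29–19:26 = 11 h 57 min; less 30 min break → 11 h 27 min
Thu: 05:24–16:07 = 10 h 43 min; less 30 min break → 10 h 13 min
Fri: 08:20–16:37 = 8 h 17 min; less 30 min break → 7 h 47 min
Sat: 09:15–18:30 = 9 h 15 min; less 30 min break → 8 h 45 min
Sun: 09:51–19:01 = 9 h 10 min; less 30 min break → 8 h 40 min
Total: 9 h 5 min + 11 h 27 min + 10 h 13 min + 7 h 47 min + 8 h 45 min + 8 h 40 min = 55 h 57 min.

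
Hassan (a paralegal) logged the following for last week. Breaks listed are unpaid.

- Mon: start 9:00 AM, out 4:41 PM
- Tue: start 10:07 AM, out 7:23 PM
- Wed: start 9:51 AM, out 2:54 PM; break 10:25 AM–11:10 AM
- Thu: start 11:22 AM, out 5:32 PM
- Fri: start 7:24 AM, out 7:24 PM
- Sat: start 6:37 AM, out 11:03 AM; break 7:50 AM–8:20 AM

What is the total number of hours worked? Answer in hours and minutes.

Mon: 9:00 AM–4:41 PM = 7 h 41 min
Tue: 10:07 AM–7:23 PM = 9 h 16 min
Wed: 9:51 AM–2:54 PM = 5 h 3 min; less 45 min break → 4 h 18 min
Thu: 11:22 AM–5:32 PM = 6 h 10 min
Fri: 7:24 AM–7:24 PM = 12 h 0 min
Sat: 6:37 AM–11:03 AM = 4 h 26 min; less 30 min break → 3 h 56 min
Total: 7 h 41 min + 9 h 16 min + 4 h 18 min + 6 h 10 min + 12 h 0 min + 3 h 56 min = 43 h 21 min.

43 h 21 min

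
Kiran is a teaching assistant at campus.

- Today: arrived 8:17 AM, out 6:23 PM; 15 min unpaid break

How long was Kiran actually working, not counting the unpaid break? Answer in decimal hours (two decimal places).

Today: 8:17 AM–6:23 PM = 10 h 6 min; less 15 min break → 9 h 51 min

9.85 hours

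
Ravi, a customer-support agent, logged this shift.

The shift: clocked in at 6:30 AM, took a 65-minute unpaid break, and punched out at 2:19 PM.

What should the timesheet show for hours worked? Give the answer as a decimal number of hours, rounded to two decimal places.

6.73 hours

The shift: 6:30 AM–2:19 PM = 7 h 49 min; less 65 min break → 6 h 44 min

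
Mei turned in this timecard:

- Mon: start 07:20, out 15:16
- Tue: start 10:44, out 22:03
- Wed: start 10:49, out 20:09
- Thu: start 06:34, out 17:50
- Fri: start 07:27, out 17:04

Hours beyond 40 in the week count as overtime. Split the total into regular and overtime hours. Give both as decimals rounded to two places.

Regular 40.00 hours, overtime 9.47 hours

Mon: 07:20–15:16 = 7 h 56 min
Tue: 10:44–22:03 = 11 h 19 min
Wed: 10:49–20:09 = 9 h 20 min
Thu: 06:34–17:50 = 11 h 16 min
Fri: 07:27–17:04 = 9 h 37 min
Total worked: 49 h 28 min = 49.47 h.
Threshold 40 h → overtime 9 h 28 min, regular 40 h 0 min.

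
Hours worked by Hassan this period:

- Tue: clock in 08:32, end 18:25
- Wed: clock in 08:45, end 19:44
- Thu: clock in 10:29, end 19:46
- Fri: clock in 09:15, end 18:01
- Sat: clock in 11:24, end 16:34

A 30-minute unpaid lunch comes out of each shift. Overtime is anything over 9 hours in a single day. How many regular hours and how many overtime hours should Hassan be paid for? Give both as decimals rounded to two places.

Regular 39.72 hours, overtime 1.87 hours

Tue: 08:32–18:25 = 9 h 53 min; less 30 min break → 9 h 23 min
Wed: 08:45–19:44 = 10 h 59 min; less 30 min break → 10 h 29 min
Thu: 10:29–19:46 = 9 h 17 min; less 30 min break → 8 h 47 min
Fri: 09:15–18:01 = 8 h 46 min; less 30 min break → 8 h 16 min
Sat: 11:24–16:34 = 5 h 10 min; less 30 min break → 4 h 40 min
Tue reg 9 h 0 min / OT 0 h 23 min; Wed reg 9 h 0 min / OT 1 h 29 min; Thu reg 8 h 47 min / OT 0 h 0 min; Fri reg 8 h 16 min / OT 0 h 0 min; Sat reg 4 h 40 min / OT 0 h 0 min.
Totals: regular 39 h 43 min, overtime 1 h 52 min.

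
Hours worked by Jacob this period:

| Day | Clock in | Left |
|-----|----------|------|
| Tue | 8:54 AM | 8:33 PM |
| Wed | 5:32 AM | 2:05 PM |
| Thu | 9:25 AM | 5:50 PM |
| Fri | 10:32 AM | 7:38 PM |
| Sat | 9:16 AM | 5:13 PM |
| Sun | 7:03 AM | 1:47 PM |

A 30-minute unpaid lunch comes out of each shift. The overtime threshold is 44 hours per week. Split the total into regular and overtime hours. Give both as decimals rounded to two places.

Tue: 8:54 AM–8:33 PM = 11 h 39 min; less 30 min break → 11 h 9 min
Wed: 5:32 AM–2:05 PM = 8 h 33 min; less 30 min break → 8 h 3 min
Thu: 9:25 AM–5:50 PM = 8 h 25 min; less 30 min break → 7 h 55 min
Fri: 10:32 AM–7:38 PM = 9 h 6 min; less 30 min break → 8 h 36 min
Sat: 9:16 AM–5:13 PM = 7 h 57 min; less 30 min break → 7 h 27 min
Sun: 7:03 AM–1:47 PM = 6 h 44 min; less 30 min break → 6 h 14 min
Total worked: 49 h 24 min = 49.40 h.
Threshold 44 h → overtime 5 h 24 min, regular 44 h 0 min.

Regular 44.00 hours, overtime 5.40 hours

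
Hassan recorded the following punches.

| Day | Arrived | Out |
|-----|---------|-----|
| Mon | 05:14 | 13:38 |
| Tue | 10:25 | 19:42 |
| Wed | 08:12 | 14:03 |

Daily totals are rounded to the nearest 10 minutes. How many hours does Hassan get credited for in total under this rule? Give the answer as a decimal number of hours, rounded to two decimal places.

23.50 hours

Mon: 05:14–13:38 = 8 h 24 min → rounds to 8 h 20 min
Tue: 10:25–19:42 = 9 h 17 min → rounds to 9 h 20 min
Wed: 08:12–14:03 = 5 h 51 min → rounds to 5 h 50 min
Total credited: 23 h 30 min.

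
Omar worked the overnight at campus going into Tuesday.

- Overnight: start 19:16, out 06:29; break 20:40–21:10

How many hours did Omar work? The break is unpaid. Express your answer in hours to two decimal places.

10.72 hours

Overnight: 19:16 → midnight = 4 h 44 min; midnight → 06:29 = 6 h 29 min; span 11 h 13 min; less 30 min break → 10 h 43 min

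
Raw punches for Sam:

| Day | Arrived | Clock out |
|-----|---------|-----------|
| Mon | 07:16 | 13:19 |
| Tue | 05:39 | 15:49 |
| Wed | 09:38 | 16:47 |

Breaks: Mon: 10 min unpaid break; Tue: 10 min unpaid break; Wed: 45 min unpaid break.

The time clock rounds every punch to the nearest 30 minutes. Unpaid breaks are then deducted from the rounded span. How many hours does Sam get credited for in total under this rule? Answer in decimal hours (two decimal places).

Mon: in 07:16→07:30, out 13:19→13:30; 6 h 0 min − 10 min = 5 h 50 min
Tue: in 05:39→05:30, out 15:49→16:00; 10 h 30 min − 10 min = 10 h 20 min
Wed: in 09:38→09:30, out 16:47→17:00; 7 h 30 min − 45 min = 6 h 45 min
Total credited: 22 h 55 min.

22.92 hours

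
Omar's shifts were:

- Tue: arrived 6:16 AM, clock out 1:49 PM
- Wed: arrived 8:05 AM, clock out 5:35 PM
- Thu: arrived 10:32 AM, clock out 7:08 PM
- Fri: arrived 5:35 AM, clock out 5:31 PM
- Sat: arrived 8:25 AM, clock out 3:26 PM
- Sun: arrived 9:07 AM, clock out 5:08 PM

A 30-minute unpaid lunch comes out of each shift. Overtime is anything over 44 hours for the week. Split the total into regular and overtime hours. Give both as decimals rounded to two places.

Tue: 6:16 AM–1:49 PM = 7 h 33 min; less 30 min break → 7 h 3 min
Wed: 8:05 AM–5:35 PM = 9 h 30 min; less 30 min break → 9 h 0 min
Thu: 10:32 AM–7:08 PM = 8 h 36 min; less 30 min break → 8 h 6 min
Fri: 5:35 AM–5:31 PM = 11 h 56 min; less 30 min break → 11 h 26 min
Sat: 8:25 AM–3:26 PM = 7 h 1 min; less 30 min break → 6 h 31 min
Sun: 9:07 AM–5:08 PM = 8 h 1 min; less 30 min break → 7 h 31 min
Total worked: 49 h 37 min = 49.62 h.
Threshold 44 h → overtime 5 h 37 min, regular 44 h 0 min.

Regular 44.00 hours, overtime 5.62 hours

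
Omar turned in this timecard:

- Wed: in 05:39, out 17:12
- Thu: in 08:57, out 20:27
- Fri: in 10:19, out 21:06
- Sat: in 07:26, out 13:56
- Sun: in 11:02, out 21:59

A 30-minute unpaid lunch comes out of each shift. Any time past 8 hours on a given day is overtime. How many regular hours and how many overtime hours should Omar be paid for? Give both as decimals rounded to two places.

Regular 38.00 hours, overtime 10.78 hours

Wed: 05:39–17:12 = 11 h 33 min; less 30 min break → 11 h 3 min
Thu: 08:57–20:27 = 11 h 30 min; less 30 min break → 11 h 0 min
Fri: 10:19–21:06 = 10 h 47 min; less 30 min break → 10 h 17 min
Sat: 07:26–13:56 = 6 h 30 min; less 30 min break → 6 h 0 min
Sun: 11:02–21:59 = 10 h 57 min; less 30 min break → 10 h 27 min
Wed reg 8 h 0 min / OT 3 h 3 min; Thu reg 8 h 0 min / OT 3 h 0 min; Fri reg 8 h 0 min / OT 2 h 17 min; Sat reg 6 h 0 min / OT 0 h 0 min; Sun reg 8 h 0 min / OT 2 h 27 min.
Totals: regular 38 h 0 min, overtime 10 h 47 min.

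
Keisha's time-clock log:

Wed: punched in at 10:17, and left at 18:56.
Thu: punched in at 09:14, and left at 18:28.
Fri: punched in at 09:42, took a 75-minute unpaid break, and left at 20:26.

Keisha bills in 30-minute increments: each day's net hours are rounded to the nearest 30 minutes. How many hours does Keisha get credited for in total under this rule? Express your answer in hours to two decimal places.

Wed: 10:17–18:56 = 8 h 39 min → rounds to 8 h 30 min
Thu: 09:14–18:28 = 9 h 14 min → rounds to 9 h 0 min
Fri: 09:42–20:26 = 10 h 44 min − 75 min = 9 h 29 min → rounds to 9 h 30 min
Total credited: 27 h 0 min.

27.00 hours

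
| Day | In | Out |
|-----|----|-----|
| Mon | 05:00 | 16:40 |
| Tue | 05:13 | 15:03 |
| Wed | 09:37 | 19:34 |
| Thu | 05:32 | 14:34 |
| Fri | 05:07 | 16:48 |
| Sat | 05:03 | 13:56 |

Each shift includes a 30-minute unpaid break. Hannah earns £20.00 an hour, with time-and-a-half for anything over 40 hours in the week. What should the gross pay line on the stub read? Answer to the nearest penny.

Mon: 05:00–16:40 = 11 h 40 min; less 30 min break → 11 h 10 min
Tue: 05:13–15:03 = 9 h 50 min; less 30 min break → 9 h 20 min
Wed: 09:37–19:34 = 9 h 57 min; less 30 min break → 9 h 27 min
Thu: 05:32–14:34 = 9 h 2 min; less 30 min break → 8 h 32 min
Fri: 05:07–16:48 = 11 h 41 min; less 30 min break → 11 h 11 min
Sat: 05:03–13:56 = 8 h 53 min; less 30 min break → 8 h 23 min
Total worked: 58 h 3 min = 3483 min.
Regular 40 h 0 min = 2400 min at £20.00/h; overtime 18 h 3 min = 1083 min at £30.00/h.
Pay = (2400 × £20.00 + 1083 × £30.00) ÷ 60 = £1341.50.

£1341.50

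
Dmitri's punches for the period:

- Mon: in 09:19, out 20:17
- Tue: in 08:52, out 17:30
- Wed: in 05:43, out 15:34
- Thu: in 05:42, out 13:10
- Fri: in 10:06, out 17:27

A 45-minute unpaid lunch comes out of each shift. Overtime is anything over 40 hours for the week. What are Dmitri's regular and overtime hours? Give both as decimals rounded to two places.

Regular 40.00 hours, overtime 0.52 hours

Mon: 09:19–20:17 = 10 h 58 min; less 45 min break → 10 h 13 min
Tue: 08:52–17:30 = 8 h 38 min; less 45 min break → 7 h 53 min
Wed: 05:43–15:34 = 9 h 51 min; less 45 min break → 9 h 6 min
Thu: 05:42–13:10 = 7 h 28 min; less 45 min break → 6 h 43 min
Fri: 10:06–17:27 = 7 h 21 min; less 45 min break → 6 h 36 min
Total worked: 40 h 31 min = 40.52 h.
Threshold 40 h → overtime 0 h 31 min, regular 40 h 0 min.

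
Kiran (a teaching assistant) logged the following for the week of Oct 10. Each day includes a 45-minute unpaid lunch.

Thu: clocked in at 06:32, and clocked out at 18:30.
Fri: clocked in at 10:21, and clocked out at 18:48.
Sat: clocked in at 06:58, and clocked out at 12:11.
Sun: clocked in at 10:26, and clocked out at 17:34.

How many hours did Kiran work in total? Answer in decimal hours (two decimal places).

Thu: 06:32–18:30 = 11 h 58 min; less 45 min break → 11 h 13 min
Fri: 10:21–18:48 = 8 h 27 min; less 45 min break → 7 h 42 min
Sat: 06:58–12:11 = 5 h 13 min; less 45 min break → 4 h 28 min
Sun: 10:26–17:34 = 7 h 8 min; less 45 min break → 6 h 23 min
Total: 11 h 13 min + 7 h 42 min + 4 h 28 min + 6 h 23 min = 29 h 46 min.

29.77 hours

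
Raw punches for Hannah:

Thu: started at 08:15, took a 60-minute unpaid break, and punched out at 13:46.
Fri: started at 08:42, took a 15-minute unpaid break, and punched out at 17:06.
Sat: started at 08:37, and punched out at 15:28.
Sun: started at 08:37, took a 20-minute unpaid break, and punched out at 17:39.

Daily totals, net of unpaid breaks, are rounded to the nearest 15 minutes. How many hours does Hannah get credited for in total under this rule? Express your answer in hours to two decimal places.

Thu: 08:15–13:46 = 5 h 31 min − 60 min = 4 h 31 min → rounds to 4 h 30 min
Fri: 08:42–17:06 = 8 h 24 min − 15 min = 8 h 9 min → rounds to 8 h 15 min
Sat: 08:37–15:28 = 6 h 51 min → rounds to 6 h 45 min
Sun: 08:37–17:39 = 9 h 2 min − 20 min = 8 h 42 min → rounds to 8 h 45 min
Total credited: 28 h 15 min.

28.25 hours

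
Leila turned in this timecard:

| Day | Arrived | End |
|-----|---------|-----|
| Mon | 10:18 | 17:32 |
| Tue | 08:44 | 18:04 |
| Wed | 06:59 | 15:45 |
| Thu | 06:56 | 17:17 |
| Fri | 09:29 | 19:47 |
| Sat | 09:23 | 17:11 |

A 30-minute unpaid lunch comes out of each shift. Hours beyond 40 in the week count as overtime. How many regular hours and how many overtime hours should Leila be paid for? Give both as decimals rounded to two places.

Mon: 10:18–17:32 = 7 h 14 min; less 30 min break → 6 h 44 min
Tue: 08:44–18:04 = 9 h 20 min; less 30 min break → 8 h 50 min
Wed: 06:59–15:45 = 8 h 46 min; less 30 min break → 8 h 16 min
Thu: 06:56–17:17 = 10 h 21 min; less 30 min break → 9 h 51 min
Fri: 09:29–19:47 = 10 h 18 min; less 30 min break → 9 h 48 min
Sat: 09:23–17:11 = 7 h 48 min; less 30 min break → 7 h 18 min
Total worked: 50 h 47 min = 50.78 h.
Threshold 40 h → overtime 10 h 47 min, regular 40 h 0 min.

Regular 40.00 hours, overtime 10.78 hours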